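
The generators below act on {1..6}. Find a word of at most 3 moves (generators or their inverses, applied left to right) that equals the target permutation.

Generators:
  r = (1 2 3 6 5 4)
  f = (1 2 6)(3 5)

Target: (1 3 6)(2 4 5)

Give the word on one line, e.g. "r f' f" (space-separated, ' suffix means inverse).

f' r'

  after f': (1 6 2)(3 5)
  after r': (1 3 6)(2 4 5)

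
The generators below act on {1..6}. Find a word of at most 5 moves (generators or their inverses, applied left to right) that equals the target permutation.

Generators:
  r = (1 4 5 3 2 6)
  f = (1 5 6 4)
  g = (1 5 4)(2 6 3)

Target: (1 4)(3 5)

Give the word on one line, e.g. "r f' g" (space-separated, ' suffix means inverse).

  after g': (1 4 5)(2 3 6)
  after r: (1 5 4 3)
  after g': (2 3 4 6)
  after r: (1 4)(3 5)

g' r g' r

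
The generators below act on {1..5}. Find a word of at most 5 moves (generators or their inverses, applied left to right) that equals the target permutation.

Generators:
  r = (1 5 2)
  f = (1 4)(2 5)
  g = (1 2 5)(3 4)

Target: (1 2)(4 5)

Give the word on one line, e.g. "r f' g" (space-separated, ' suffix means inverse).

r' r' f' r' f'

  after r': (1 2 5)
  after r': (1 5 2)
  after f': (1 2 4)
  after r': (1 5)(2 4)
  after f': (1 2)(4 5)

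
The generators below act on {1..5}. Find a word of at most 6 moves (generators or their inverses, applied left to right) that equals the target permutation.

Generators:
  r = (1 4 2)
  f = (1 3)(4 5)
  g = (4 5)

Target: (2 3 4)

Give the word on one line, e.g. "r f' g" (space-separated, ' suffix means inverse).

  after f': (1 3)(4 5)
  after g: (1 3)
  after r: (1 3 4 2)
  after g: (1 3 5 4 2)
  after f': (2 3 4)

f' g r g f'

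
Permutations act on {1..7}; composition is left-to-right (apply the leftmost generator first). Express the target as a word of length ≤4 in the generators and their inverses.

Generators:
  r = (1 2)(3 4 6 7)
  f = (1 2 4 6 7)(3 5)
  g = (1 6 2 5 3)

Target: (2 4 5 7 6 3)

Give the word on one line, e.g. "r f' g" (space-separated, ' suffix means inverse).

g r' f' r

  after g: (1 6 2 5 3)
  after r': (1 4 3 2 5 7 6)
  after f': (1 2 3)(4 5 6 7)
  after r: (2 4 5 7 6 3)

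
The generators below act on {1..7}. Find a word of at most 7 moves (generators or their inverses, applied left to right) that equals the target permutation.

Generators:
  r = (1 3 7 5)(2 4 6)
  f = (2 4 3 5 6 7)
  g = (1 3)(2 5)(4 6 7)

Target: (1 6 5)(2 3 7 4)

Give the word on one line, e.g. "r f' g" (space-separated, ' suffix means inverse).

r' g f g' f'

  after r': (1 5 7 3)(2 6 4)
  after g: (1 2 7)(4 5)
  after f: (1 4 6 7)(3 5)
  after g': (1 7 3 2 5)
  after f': (1 6 5)(2 3 7 4)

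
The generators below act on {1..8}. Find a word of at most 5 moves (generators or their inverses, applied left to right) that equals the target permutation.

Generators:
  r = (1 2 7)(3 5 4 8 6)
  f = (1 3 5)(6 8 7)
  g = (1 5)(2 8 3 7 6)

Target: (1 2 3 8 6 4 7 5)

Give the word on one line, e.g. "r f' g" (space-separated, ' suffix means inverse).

f' r' g r'

  after f': (1 5 3)(6 7 8)
  after r': (1 3 7 4 5 6 2)
  after g: (1 7 4)(2 5)(3 6 8)
  after r': (1 2 3 8 6 4 7 5)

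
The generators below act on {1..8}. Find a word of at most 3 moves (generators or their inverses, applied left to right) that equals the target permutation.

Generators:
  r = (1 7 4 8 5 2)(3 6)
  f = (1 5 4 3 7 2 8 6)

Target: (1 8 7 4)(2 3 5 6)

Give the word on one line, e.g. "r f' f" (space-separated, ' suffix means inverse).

f' f'

  after f': (1 6 8 2 7 3 4 5)
  after f': (1 8 7 4)(2 3 5 6)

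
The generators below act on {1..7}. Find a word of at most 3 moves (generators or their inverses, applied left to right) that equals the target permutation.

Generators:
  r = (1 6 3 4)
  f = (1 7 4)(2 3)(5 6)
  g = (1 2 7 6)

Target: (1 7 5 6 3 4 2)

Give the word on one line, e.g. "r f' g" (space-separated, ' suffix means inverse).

  after r': (1 4 3 6)
  after g: (1 4 3)(2 7 6)
  after f': (1 7 5 6 3 4 2)

r' g f'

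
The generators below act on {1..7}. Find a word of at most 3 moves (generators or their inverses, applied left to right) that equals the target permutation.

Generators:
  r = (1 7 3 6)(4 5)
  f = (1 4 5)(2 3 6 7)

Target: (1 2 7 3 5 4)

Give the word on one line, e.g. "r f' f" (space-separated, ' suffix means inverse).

r r f'

  after r: (1 7 3 6)(4 5)
  after r: (1 3)(6 7)
  after f': (1 2 7 3 5 4)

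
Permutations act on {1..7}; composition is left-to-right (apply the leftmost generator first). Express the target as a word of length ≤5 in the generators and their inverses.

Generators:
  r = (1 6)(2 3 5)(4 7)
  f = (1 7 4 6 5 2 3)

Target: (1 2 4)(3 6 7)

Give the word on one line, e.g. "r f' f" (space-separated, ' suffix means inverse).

r f r' f'

  after r: (1 6)(2 3 5)(4 7)
  after f: (1 5 3 2)(6 7)
  after r': (1 3 5 2 6 4 7)
  after f': (1 2 4)(3 6 7)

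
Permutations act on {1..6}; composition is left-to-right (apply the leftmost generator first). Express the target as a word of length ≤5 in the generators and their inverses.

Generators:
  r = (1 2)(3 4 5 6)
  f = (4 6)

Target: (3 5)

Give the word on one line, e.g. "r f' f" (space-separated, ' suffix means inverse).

r f' r' f f

  after r: (1 2)(3 4 5 6)
  after f': (1 2)(3 6)(4 5)
  after r': (3 5)
  after f: (3 5)(4 6)
  after f: (3 5)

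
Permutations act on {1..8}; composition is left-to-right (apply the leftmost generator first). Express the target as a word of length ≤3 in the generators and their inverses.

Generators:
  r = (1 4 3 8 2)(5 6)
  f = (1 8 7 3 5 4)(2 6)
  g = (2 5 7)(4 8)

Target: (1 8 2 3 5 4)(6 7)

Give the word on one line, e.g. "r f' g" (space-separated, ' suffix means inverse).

  after g: (2 5 7)(4 8)
  after f': (1 4)(2 3 7 6)(5 8)
  after g': (1 8 2 3 5 4)(6 7)

g f' g'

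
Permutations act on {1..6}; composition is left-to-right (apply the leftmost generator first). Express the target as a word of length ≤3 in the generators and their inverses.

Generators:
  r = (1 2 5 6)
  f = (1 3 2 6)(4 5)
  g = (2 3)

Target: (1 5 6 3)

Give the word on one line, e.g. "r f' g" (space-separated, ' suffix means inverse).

  after f': (1 6 2 3)(4 5)
  after f': (1 2)(3 6)
  after r: (1 5 6 3)

f' f' r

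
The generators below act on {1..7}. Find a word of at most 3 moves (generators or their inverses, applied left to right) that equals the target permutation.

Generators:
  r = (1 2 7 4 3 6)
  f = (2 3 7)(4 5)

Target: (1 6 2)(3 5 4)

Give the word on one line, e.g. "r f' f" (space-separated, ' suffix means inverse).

r' f'

  after r': (1 6 3 4 7 2)
  after f': (1 6 2)(3 5 4)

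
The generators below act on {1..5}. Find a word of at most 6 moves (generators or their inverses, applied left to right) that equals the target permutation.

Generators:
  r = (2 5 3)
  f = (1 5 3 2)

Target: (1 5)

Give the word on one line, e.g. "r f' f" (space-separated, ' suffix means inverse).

f' r' f' r f'

  after f': (1 2 3 5)
  after r': (1 3 2 5)
  after f': (1 5 2)
  after r: (1 3 2)
  after f': (1 5)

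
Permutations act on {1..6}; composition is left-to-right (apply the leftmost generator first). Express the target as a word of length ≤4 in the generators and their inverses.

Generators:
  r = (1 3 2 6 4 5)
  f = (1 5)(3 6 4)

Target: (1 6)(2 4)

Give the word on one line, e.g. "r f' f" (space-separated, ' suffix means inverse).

  after f': (1 5)(3 4 6)
  after f': (3 6 4)
  after r: (1 3 4 2 6 5)
  after f: (1 6)(2 4)

f' f' r f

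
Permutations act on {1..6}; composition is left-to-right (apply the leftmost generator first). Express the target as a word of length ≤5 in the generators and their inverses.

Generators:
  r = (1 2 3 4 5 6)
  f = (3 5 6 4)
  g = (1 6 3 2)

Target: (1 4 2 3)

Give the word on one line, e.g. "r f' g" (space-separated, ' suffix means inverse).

  after r: (1 2 3 4 5 6)
  after f: (1 2 5 4 6)
  after g: (2 5 4 3)
  after r': (1 6 5 3)(2 4)
  after f: (1 4 2 3)

r f g r' f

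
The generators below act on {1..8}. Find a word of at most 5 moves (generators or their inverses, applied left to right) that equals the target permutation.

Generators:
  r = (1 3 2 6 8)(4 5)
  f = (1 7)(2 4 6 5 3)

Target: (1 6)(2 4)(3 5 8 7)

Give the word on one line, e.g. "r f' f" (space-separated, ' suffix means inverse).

r f r

  after r: (1 3 2 6 8)(4 5)
  after f: (1 2 5 6 8 7)(3 4)
  after r: (1 6)(2 4)(3 5 8 7)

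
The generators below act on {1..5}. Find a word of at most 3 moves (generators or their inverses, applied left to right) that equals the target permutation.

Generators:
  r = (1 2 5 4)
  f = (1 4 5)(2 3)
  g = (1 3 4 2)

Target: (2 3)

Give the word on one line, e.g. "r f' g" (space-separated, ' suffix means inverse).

  after f': (1 5 4)(2 3)
  after f': (1 4 5)
  after f': (2 3)

f' f' f'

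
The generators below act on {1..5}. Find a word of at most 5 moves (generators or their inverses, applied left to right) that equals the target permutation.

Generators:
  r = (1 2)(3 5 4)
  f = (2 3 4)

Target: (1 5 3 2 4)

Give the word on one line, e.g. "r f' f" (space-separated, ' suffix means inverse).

r f' r' f f

  after r: (1 2)(3 5 4)
  after f': (1 4 2)(3 5)
  after r': (1 5 4)
  after f: (1 5 2 3 4)
  after f: (1 5 3 2 4)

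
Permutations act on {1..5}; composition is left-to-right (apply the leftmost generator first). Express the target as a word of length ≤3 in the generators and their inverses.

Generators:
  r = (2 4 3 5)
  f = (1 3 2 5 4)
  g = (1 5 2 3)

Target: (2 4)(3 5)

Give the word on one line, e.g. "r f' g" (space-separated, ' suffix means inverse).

  after r': (2 5 3 4)
  after f: (1 3)(2 4 5)
  after g: (2 4)(3 5)

r' f g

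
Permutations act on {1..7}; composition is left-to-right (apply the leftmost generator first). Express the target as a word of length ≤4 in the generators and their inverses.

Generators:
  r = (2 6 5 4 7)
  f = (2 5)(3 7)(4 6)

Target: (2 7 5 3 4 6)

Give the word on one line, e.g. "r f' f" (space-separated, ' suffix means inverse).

r r f' r'

  after r: (2 6 5 4 7)
  after r: (2 5 7 6 4)
  after f': (3 7 4 5)
  after r': (2 7 5 3 4 6)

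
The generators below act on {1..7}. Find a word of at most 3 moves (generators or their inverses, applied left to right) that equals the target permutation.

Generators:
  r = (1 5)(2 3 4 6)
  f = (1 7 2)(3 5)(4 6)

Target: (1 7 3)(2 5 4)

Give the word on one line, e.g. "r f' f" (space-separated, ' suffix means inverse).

f r

  after f: (1 7 2)(3 5)(4 6)
  after r: (1 7 3)(2 5 4)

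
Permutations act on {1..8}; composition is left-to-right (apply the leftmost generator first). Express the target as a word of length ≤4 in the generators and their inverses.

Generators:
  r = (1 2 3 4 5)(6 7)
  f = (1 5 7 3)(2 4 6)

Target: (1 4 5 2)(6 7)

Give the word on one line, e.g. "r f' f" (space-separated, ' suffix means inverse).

  after f': (1 3 7 5)(2 6 4)
  after f': (1 7)(2 4 6)(3 5)
  after r: (1 6 3)(2 5 4 7)
  after f': (1 4 5 2)(6 7)

f' f' r f'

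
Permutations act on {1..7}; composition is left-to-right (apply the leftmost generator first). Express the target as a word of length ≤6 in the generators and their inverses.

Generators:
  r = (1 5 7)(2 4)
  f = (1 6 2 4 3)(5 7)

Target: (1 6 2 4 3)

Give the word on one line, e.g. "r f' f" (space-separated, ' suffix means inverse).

  after f': (1 3 4 2 6)(5 7)
  after f': (1 4 6 3 2)
  after f': (1 2 3 6 4)(5 7)
  after f': (1 6 2 4 3)

f' f' f' f'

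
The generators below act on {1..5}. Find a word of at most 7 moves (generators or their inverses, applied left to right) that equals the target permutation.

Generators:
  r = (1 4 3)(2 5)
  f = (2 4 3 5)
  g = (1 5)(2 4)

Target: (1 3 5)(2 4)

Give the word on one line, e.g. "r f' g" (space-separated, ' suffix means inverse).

  after r': (1 3 4)(2 5)
  after f': (1 4)(2 3)
  after f': (1 2 4)(3 5)
  after r: (1 5)(2 3)
  after f': (1 3 5)(2 4)

r' f' f' r f'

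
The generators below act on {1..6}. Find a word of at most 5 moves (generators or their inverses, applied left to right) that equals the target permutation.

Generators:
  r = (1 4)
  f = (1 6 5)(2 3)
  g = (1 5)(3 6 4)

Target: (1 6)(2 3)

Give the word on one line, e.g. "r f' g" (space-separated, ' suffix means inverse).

f' g r' g'

  after f': (1 5 6)(2 3)
  after g: (2 6 5 4 3)
  after r': (1 4 3 2 6 5)
  after g': (1 6)(2 3)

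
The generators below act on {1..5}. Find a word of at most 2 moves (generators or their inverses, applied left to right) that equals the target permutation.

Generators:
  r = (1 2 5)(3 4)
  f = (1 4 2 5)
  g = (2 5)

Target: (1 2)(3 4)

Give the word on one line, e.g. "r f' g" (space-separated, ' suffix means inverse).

g' r

  after g': (2 5)
  after r: (1 2)(3 4)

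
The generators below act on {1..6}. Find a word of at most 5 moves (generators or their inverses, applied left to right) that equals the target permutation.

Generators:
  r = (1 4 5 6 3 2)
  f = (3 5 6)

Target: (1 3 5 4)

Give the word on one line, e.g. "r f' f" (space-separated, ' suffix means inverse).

r' f' r' f' r

  after r': (1 2 3 6 5 4)
  after f': (1 2 6 3 5 4)
  after r': (1 3 4 2 5)
  after f': (1 6 5)(2 3 4)
  after r: (1 3 5 4)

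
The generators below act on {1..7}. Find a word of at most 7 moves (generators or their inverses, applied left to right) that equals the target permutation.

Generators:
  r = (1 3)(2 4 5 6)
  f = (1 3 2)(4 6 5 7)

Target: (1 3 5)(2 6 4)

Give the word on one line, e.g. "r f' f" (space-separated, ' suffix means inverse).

  after r: (1 3)(2 4 5 6)
  after f': (2 7 5 4 6 3)
  after r': (1 3 6)(2 7 4 5)
  after f': (2 5 3 4 6)
  after r: (1 3 5)(2 6 4)

r f' r' f' r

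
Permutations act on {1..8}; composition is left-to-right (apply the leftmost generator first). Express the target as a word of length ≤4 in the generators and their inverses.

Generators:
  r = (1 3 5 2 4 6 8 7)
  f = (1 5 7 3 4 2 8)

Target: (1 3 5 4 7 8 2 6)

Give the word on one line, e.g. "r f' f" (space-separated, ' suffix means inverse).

  after f': (1 8 2 4 3 7 5)
  after r: (1 7 2 6 8 4 5 3)
  after f: (1 3 5 4 7 8 2 6)

f' r f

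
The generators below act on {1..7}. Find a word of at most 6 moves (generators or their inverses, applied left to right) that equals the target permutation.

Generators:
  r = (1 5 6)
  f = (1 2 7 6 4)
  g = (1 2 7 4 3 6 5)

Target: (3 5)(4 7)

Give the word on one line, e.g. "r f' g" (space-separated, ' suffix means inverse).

  after g': (1 5 6 3 4 7 2)
  after g': (1 6 4 2 5 3 7)
  after r': (1 5 3 7 6 4 2)
  after f: (1 5 3 6)(4 7)
  after r': (3 5)(4 7)

g' g' r' f r'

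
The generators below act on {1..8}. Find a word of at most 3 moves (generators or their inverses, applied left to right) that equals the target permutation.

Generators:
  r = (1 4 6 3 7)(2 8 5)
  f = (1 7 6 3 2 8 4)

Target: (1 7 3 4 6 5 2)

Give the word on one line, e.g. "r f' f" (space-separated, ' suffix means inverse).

  after r: (1 4 6 3 7)(2 8 5)
  after f: (2 4 3 6)(5 8)
  after r': (1 7 3 4 6 5 2)

r f r'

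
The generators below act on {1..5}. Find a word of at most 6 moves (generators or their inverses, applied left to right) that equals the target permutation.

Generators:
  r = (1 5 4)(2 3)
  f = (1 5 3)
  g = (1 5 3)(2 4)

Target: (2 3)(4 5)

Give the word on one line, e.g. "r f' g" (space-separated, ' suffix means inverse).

  after f: (1 5 3)
  after r': (2 3 4 5)
  after g': (1 3 2 5 4)
  after f: (2 3)(4 5)

f r' g' f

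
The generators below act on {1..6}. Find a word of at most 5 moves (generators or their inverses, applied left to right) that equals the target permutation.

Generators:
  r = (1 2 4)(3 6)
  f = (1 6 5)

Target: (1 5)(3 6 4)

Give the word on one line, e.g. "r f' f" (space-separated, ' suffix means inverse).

f r' r' f r'

  after f: (1 6 5)
  after r': (1 3 6 5 4 2)
  after r': (1 6 5 2 4)
  after f: (1 5 2 4 6)
  after r': (1 5)(3 6 4)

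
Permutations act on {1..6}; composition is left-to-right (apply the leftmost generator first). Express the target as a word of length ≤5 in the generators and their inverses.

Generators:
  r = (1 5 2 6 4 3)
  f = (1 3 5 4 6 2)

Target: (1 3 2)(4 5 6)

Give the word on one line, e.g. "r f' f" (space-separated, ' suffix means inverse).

r f' f' r'

  after r: (1 5 2 6 4 3)
  after f': (1 3 2 4)(5 6)
  after f': (2 5 4)(3 6)
  after r': (1 3 2)(4 5 6)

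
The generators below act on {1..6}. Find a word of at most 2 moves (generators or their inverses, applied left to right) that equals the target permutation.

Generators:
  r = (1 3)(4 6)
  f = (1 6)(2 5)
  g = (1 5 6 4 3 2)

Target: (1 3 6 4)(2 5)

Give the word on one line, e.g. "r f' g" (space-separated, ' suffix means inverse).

  after r': (1 3)(4 6)
  after f: (1 3 6 4)(2 5)

r' f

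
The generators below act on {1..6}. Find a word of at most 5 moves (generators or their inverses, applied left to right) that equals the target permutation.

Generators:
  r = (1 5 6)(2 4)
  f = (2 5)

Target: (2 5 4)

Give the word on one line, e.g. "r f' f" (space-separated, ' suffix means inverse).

f' r r r

  after f': (2 5)
  after r: (1 5 4 2 6)
  after r: (1 6 5 2)
  after r: (2 5 4)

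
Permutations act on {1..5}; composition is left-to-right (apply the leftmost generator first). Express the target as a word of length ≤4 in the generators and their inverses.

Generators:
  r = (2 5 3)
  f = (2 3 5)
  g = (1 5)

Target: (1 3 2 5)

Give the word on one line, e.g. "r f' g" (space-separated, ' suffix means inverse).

g f r'

  after g: (1 5)
  after f: (1 2 3 5)
  after r': (1 3 2 5)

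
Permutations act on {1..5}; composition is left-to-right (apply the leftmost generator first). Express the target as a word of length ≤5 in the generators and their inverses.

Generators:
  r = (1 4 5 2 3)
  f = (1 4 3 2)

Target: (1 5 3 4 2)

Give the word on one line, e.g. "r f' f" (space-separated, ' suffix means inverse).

  after f: (1 4 3 2)
  after r: (1 5 2 4)
  after f: (1 5)(2 3)
  after f: (1 5 4 3)
  after f: (1 5 3 4 2)

f r f f f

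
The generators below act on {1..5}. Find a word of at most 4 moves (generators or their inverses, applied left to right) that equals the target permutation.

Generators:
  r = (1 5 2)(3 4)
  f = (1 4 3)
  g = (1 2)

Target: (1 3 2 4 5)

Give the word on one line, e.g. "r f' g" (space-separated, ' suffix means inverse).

  after f': (1 3 4)
  after g': (1 3 4 2)
  after f': (1 4 2 3)
  after r': (1 3 2 4 5)

f' g' f' r'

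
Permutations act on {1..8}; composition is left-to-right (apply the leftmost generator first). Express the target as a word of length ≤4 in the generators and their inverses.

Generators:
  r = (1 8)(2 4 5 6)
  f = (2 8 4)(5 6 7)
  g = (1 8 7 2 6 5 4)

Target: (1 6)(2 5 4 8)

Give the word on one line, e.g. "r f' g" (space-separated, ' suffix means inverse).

  after r: (1 8)(2 4 5 6)
  after f: (1 4 6 8)(5 7)
  after g': (1 5 8 4 2 7 6)
  after f: (1 6)(2 5 4 8)

r f g' f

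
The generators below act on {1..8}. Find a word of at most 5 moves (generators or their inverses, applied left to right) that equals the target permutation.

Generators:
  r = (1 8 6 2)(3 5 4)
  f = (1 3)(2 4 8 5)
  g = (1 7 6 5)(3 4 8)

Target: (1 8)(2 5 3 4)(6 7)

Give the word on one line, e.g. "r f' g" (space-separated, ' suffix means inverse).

g' r' r' f

  after g': (1 5 6 7)(3 8 4)
  after r': (1 3)(2 6 7)(5 8)
  after r': (1 4 5)(2 8 3)(6 7)
  after f: (1 8)(2 5 3 4)(6 7)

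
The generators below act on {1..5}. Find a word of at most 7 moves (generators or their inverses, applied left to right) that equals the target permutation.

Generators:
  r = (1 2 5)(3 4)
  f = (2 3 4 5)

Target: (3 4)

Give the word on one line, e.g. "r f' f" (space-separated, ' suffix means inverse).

r' f' r f' r'

  after r': (1 5 2)(3 4)
  after f': (1 4 2)
  after r: (1 3 4 5)
  after f': (1 2 5)
  after r': (3 4)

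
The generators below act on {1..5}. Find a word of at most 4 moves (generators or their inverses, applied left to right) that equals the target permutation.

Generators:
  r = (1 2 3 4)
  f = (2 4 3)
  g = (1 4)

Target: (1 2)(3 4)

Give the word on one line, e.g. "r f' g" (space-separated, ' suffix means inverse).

f' g' f' g'

  after f': (2 3 4)
  after g': (1 4 2 3)
  after f': (1 2 4 3)
  after g': (1 2)(3 4)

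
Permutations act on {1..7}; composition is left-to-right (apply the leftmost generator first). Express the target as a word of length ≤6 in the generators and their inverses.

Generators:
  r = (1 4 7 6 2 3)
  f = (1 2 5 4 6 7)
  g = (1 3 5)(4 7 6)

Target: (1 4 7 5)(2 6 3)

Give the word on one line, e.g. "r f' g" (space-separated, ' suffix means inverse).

  after g: (1 3 5)(4 7 6)
  after r': (1 2 6)(3 5)
  after r': (1 6 3 5 2 7 4)
  after f': (1 4 7 5)(2 6 3)

g r' r' f'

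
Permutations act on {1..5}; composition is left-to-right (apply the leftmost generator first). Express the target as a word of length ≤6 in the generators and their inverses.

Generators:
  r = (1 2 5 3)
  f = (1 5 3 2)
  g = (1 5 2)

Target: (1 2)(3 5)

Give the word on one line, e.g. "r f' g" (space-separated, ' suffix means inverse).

f' g' f r f'

  after f': (1 2 3 5)
  after g': (1 5 2 3)
  after f: (1 3 5)
  after r: (2 5)
  after f': (1 2)(3 5)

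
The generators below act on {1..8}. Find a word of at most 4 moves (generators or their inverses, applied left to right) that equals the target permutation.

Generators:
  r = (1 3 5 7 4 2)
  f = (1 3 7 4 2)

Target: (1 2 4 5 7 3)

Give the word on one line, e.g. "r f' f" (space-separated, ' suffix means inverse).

f' r' f

  after f': (1 2 4 7 3)
  after r': (1 4 5 3 2 7)
  after f: (1 2 4 5 7 3)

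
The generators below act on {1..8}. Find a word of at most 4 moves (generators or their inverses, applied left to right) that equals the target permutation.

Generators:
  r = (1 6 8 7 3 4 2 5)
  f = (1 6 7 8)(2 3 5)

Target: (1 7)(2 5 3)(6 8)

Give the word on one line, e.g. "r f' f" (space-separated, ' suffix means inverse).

  after f: (1 6 7 8)(2 3 5)
  after f: (1 7)(2 5 3)(6 8)

f f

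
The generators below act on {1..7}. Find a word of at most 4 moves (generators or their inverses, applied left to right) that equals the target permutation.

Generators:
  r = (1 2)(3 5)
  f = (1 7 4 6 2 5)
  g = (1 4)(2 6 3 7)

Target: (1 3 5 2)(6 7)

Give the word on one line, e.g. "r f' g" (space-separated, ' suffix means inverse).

r g g

  after r: (1 2)(3 5)
  after g: (1 6 3 5 7 2 4)
  after g: (1 3 5 2)(6 7)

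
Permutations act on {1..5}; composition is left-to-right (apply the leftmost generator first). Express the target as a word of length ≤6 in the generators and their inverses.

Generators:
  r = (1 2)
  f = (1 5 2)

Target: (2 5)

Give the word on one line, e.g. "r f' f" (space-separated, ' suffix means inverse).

  after r: (1 2)
  after f: (2 5)
  after r: (1 2 5)
  after r: (2 5)

r f r r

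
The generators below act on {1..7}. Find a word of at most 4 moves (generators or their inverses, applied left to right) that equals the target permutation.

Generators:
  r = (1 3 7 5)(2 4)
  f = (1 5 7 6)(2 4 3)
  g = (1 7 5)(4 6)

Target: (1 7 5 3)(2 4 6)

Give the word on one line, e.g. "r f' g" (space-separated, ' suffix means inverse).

g' r'

  after g': (1 5 7)(4 6)
  after r': (1 7 5 3)(2 4 6)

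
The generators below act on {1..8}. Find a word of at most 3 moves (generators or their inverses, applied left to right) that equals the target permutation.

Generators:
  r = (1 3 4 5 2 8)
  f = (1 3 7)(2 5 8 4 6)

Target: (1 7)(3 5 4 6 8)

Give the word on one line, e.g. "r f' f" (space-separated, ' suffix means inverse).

  after r: (1 3 4 5 2 8)
  after f': (2 5 6 4)(3 8 7)
  after f': (1 7)(3 5 4 6 8)

r f' f'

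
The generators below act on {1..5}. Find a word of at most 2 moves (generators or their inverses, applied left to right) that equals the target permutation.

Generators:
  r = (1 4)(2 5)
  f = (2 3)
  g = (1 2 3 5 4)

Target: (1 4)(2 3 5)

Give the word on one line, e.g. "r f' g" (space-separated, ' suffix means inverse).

f' r

  after f': (2 3)
  after r: (1 4)(2 3 5)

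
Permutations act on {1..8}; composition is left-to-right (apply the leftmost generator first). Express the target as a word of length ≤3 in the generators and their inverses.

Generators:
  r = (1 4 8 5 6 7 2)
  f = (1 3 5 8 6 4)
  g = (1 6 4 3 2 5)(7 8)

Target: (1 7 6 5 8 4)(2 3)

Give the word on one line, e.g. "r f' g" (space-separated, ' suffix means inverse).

r r g

  after r: (1 4 8 5 6 7 2)
  after r: (1 8 6 2 4 5 7)
  after g: (1 7 6 5 8 4)(2 3)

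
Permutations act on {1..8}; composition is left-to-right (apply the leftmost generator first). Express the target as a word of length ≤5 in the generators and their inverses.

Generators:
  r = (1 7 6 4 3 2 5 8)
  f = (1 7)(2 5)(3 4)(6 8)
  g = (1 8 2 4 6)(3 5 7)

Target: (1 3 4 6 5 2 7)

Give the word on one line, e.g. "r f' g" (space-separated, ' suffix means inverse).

g g g f

  after g: (1 8 2 4 6)(3 5 7)
  after g: (1 2 6 8 4)(3 7 5)
  after g: (1 4 8 6 2)
  after f: (1 3 4 6 5 2 7)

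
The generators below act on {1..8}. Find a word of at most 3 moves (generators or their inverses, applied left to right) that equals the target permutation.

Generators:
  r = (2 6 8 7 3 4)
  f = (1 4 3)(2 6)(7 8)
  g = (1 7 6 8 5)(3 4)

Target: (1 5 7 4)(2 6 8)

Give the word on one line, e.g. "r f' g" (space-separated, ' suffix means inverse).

  after g': (1 5 8 6 7)(3 4)
  after f: (1 5 7 4)(2 6 8)

g' f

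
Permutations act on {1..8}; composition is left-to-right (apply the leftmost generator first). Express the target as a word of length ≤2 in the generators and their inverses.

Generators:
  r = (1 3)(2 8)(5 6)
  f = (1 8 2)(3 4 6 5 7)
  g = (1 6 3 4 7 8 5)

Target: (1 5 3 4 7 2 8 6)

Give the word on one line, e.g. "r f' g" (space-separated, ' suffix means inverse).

  after g: (1 6 3 4 7 8 5)
  after r: (1 5 3 4 7 2 8 6)

g r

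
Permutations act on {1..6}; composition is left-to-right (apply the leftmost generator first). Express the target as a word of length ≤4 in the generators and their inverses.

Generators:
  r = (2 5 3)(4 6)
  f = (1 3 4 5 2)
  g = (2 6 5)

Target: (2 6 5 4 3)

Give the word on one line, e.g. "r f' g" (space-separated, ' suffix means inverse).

g r g' r'

  after g: (2 6 5)
  after r: (2 4 6 3)
  after g': (2 4)(3 5 6)
  after r': (2 6 5 4 3)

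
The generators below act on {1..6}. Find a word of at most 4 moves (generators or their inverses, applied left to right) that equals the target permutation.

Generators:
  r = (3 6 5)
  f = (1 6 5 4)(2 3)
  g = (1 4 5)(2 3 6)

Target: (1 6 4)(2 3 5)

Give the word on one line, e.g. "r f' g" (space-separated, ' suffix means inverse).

  after r': (3 5 6)
  after g: (1 4 5 2 3)
  after f: (3 6 5)
  after f: (1 6 4)(2 3 5)

r' g f f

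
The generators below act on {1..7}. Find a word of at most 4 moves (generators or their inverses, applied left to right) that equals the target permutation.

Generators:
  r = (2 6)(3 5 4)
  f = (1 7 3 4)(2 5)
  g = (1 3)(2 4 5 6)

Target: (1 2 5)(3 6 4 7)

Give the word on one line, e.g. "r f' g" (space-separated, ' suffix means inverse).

r f' g'

  after r: (2 6)(3 5 4)
  after f': (1 4 7)(2 6 5 3)
  after g': (1 2 5)(3 6 4 7)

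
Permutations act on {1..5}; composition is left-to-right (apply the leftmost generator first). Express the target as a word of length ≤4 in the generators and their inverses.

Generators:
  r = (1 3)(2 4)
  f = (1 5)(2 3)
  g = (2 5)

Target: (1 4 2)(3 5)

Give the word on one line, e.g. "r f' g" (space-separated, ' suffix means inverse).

  after f: (1 5)(2 3)
  after g: (1 2 3 5)
  after r': (1 4 2)(3 5)

f g r'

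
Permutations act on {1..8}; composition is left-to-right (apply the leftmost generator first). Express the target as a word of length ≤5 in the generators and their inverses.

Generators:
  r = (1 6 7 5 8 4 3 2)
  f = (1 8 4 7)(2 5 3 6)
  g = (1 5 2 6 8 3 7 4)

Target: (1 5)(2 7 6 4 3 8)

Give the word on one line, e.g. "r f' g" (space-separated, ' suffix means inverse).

  after r: (1 6 7 5 8 4 3 2)
  after r: (1 7 8 3)(2 6 5 4)
  after r: (1 5 3 6 8 2 7 4)
  after f': (1 2 4 7 8 6)
  after g': (1 5)(2 7 6 4 3 8)

r r r f' g'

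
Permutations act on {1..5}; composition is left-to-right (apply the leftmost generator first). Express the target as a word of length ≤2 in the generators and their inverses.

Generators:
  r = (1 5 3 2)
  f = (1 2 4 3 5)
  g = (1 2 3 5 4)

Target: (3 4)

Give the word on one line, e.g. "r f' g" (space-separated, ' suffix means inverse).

  after f': (1 5 3 4 2)
  after r': (3 4)

f' r'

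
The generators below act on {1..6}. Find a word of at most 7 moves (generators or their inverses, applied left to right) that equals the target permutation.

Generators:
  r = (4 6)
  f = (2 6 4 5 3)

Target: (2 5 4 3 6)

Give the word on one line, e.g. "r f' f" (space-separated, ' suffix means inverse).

r f f f r'

  after r: (4 6)
  after f: (2 6 5 3)
  after f: (2 4 5)(3 6)
  after f: (2 5 6)(3 4)
  after r': (2 5 4 3 6)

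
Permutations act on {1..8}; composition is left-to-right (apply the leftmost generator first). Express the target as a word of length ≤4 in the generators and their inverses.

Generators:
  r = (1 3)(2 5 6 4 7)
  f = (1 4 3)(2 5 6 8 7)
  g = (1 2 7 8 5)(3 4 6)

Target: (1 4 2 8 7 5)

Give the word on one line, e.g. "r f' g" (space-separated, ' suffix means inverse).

  after g: (1 2 7 8 5)(3 4 6)
  after f': (1 7 6 4 5 3)(2 8)
  after r': (1 4 2 8 7 5)

g f' r'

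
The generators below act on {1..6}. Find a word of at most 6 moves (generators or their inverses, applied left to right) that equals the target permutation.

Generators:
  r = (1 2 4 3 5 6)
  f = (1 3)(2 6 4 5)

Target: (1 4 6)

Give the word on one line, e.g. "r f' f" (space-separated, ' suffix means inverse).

r' f r' f f

  after r': (1 6 5 3 4 2)
  after f: (1 4 6 2 3 5)
  after r': (1 2 4 5 6)
  after f: (1 6 3)(2 5 4)
  after f: (1 4 6)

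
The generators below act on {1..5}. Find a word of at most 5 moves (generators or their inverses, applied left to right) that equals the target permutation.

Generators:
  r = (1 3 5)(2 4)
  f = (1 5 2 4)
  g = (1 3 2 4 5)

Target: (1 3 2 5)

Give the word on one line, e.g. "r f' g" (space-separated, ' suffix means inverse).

  after r': (1 5 3)(2 4)
  after r': (1 3 5)
  after r': (2 4)
  after g: (1 3 2 5)

r' r' r' g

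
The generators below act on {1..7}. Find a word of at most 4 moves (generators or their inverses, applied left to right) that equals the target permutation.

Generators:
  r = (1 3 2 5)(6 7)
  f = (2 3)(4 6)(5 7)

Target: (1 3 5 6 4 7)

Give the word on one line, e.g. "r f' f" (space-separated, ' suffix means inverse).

  after f': (2 3)(4 6)(5 7)
  after r: (1 3 5 6 4 7)
  after f: (1 2 3 7)(4 5)
  after f: (1 3 5 6 4 7)

f' r f f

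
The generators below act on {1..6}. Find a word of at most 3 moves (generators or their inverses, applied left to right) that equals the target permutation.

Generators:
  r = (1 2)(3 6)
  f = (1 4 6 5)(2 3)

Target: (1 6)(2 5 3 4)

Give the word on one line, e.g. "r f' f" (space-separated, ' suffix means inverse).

  after r: (1 2)(3 6)
  after f': (1 3 4)(2 5 6)
  after r': (1 6)(2 5 3 4)

r f' r'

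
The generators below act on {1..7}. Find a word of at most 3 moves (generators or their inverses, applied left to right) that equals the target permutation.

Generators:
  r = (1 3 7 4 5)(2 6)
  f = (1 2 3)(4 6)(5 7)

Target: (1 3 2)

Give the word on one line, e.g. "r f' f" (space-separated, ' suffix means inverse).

f f

  after f: (1 2 3)(4 6)(5 7)
  after f: (1 3 2)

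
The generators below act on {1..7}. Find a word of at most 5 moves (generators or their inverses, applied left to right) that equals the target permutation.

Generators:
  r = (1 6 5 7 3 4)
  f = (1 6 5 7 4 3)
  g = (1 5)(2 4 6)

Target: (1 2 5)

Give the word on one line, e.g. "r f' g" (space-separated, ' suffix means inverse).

r' g g r

  after r': (1 4 3 7 5 6)
  after g: (1 6 5 2 4 3 7)
  after g: (1 2 6)(3 7 5 4)
  after r: (1 2 5)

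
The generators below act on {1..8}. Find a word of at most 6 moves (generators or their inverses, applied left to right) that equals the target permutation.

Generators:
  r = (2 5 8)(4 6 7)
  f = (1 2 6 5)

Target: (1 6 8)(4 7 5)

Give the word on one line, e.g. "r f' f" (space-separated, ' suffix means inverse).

  after f': (1 5 6 2)
  after r': (1 2)(4 7 6 8 5)
  after f': (2 5 4 7)(6 8)
  after f': (1 5 4 7)(2 6 8)
  after f': (1 6 8)(4 7 5)

f' r' f' f' f'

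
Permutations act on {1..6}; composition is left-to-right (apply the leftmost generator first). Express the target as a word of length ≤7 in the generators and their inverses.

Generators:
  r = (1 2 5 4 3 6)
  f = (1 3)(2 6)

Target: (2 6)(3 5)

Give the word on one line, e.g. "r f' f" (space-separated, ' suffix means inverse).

f' r' f r f

  after f': (1 3)(2 6)
  after r': (1 4 5 2 3 6)
  after f: (1 4 5 6 3 2)
  after r: (1 3 5)
  after f: (2 6)(3 5)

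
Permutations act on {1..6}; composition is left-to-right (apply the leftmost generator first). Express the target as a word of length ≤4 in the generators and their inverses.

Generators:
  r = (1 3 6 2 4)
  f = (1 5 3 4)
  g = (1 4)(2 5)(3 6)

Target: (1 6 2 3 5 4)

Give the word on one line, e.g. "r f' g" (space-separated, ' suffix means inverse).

f f r f'

  after f: (1 5 3 4)
  after f: (1 3)(4 5)
  after r: (1 6 2 4 5)
  after f': (1 6 2 3 5 4)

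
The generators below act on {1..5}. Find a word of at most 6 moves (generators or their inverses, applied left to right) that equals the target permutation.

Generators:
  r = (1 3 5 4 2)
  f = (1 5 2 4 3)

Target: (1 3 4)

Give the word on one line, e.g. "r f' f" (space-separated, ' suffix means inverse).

r f' r' r'

  after r: (1 3 5 4 2)
  after f': (1 4 5 2 3)
  after r': (1 5 4 3 2)
  after r': (1 3 4)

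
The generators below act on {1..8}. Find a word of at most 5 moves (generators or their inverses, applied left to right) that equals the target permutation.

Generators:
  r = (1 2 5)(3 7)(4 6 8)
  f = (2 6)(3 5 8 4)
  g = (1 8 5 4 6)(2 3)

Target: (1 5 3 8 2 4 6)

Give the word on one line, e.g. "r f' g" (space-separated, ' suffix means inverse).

  after f': (2 6)(3 4 8 5)
  after r: (1 2 8)(3 6 5 7)
  after r: (1 5 3 8 2 4 6)

f' r r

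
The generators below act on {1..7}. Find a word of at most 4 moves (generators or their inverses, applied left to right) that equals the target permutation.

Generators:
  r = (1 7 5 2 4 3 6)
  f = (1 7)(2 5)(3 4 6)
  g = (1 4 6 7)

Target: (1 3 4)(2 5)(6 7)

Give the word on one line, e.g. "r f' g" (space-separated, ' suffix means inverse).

  after g': (1 7 6 4)
  after g': (1 6)(4 7)
  after f: (1 3 4)(2 5)(6 7)

g' g' f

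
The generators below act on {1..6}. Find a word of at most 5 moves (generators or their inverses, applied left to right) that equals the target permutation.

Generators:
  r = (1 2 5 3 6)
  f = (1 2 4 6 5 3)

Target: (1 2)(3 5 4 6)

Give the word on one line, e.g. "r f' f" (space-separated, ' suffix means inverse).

f' r' f f f

  after f': (1 3 5 6 4 2)
  after r': (1 5 3 2 6 4)
  after f: (1 3 4 2 5)
  after f: (2 3 6 5)
  after f: (1 2)(3 5 4 6)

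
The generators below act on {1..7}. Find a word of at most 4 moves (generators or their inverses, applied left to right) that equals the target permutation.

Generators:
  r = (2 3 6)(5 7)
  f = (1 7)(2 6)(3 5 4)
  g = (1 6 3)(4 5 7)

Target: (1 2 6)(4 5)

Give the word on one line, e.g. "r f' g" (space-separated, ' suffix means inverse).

g' r'

  after g': (1 3 6)(4 7 5)
  after r': (1 2 6)(4 5)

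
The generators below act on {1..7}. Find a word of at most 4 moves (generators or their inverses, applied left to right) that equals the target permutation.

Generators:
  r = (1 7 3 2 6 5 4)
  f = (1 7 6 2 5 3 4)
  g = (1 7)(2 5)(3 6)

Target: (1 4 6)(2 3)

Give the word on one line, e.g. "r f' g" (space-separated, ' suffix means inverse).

f' g'

  after f': (1 4 3 5 2 6 7)
  after g': (1 4 6)(2 3)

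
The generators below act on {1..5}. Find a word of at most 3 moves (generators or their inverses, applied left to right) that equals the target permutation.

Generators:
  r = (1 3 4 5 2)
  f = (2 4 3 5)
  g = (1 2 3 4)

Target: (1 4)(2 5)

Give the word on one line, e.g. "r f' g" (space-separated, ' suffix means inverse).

  after g: (1 2 3 4)
  after f: (1 4)(2 5)

g f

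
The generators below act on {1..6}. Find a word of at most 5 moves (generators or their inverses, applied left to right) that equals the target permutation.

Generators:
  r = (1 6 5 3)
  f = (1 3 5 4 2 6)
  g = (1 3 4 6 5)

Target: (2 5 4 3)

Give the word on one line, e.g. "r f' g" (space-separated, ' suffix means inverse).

g f g

  after g: (1 3 4 6 5)
  after f: (1 5 3 2 6 4)
  after g: (2 5 4 3)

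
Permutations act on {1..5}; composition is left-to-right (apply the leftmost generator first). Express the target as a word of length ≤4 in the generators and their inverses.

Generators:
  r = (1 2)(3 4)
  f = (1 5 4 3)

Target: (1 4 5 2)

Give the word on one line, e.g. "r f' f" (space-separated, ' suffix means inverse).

  after f': (1 3 4 5)
  after r': (1 4 5 2)

f' r'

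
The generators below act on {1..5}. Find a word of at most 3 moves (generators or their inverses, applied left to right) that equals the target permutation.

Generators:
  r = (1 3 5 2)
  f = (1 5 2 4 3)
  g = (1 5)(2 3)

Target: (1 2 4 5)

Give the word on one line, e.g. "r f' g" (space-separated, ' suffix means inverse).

f r

  after f: (1 5 2 4 3)
  after r: (1 2 4 5)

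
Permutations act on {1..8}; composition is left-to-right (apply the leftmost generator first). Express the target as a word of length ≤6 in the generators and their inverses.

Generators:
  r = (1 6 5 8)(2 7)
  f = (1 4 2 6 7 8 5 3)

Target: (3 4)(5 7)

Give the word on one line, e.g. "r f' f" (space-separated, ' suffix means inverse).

  after f': (1 3 5 8 7 6 2 4)
  after r: (1 3 8 2 4 6 7 5)
  after r: (1 3)(2 4 5 6)(7 8)
  after f: (3 4)(5 7)

f' r r f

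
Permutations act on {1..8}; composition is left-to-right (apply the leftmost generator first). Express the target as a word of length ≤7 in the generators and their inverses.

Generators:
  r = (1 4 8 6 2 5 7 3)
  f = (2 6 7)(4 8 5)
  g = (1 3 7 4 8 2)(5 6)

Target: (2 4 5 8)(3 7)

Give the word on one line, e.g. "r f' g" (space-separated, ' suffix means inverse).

r f g' r' f

  after r: (1 4 8 6 2 5 7 3)
  after f: (1 8 7 3)(2 4 5)
  after g': (1 4 6 5 8 3 2 7)
  after r': (2 5 4 8 7 3 6)
  after f: (2 4 5 8)(3 7)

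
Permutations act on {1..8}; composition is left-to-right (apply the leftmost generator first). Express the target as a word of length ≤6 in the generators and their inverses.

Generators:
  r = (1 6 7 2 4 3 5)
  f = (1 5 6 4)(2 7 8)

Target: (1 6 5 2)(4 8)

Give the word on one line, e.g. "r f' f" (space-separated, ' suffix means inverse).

  after r: (1 6 7 2 4 3 5)
  after f': (1 5 4 3)(2 6)(7 8)
  after r': (1 3 5 2)(6 7 8)
  after r': (1 4 2 5 7 8)
  after f': (1 6 5 2)(4 8)

r f' r' r' f'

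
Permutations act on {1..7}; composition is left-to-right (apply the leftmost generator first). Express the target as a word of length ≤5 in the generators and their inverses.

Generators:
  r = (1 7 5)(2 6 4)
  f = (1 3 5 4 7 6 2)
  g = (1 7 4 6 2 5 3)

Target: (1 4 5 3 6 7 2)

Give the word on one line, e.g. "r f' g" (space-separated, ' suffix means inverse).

f' g f

  after f': (1 2 6 7 4 5 3)
  after g: (1 5)(3 7 6 4)
  after f: (1 4 5 3 6 7 2)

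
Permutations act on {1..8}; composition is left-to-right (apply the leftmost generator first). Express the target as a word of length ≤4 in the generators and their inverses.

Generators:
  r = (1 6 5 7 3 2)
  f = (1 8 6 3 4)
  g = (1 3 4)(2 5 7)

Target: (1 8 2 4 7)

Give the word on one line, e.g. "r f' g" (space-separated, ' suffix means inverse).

  after r: (1 6 5 7 3 2)
  after f': (1 8)(2 4 3)(5 7 6)
  after r': (1 8 2 4 7)

r f' r'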